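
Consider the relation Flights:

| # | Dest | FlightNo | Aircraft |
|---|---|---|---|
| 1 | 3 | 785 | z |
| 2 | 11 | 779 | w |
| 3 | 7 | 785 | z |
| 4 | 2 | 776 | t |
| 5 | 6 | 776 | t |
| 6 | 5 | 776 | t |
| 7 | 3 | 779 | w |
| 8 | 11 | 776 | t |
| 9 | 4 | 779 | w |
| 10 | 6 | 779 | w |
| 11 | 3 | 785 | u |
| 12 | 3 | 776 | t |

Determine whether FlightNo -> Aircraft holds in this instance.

FlightNo=785: rows 1, 3, 11 → Aircraft takes values {z, u} — violation
FlightNo=779: rows 2, 7, 9, 10 → Aircraft = w, w, w, w ✓
FlightNo=776: rows 4, 5, 6, 8, 12 → Aircraft = t, t, t, t, t ✓
Two rows agree on FlightNo but differ on Aircraft, so FlightNo -> Aircraft does not hold.

No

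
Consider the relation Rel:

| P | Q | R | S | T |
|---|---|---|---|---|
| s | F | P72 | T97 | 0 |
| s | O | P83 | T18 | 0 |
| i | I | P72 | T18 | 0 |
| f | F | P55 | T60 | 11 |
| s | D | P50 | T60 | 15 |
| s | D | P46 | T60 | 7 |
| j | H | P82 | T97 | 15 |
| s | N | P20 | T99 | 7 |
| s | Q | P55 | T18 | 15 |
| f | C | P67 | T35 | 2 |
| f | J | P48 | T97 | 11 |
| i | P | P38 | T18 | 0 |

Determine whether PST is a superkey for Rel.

No

Two distinct rows share (P=i, S=T18, T=0), so PST does not determine every attribute — not a superkey.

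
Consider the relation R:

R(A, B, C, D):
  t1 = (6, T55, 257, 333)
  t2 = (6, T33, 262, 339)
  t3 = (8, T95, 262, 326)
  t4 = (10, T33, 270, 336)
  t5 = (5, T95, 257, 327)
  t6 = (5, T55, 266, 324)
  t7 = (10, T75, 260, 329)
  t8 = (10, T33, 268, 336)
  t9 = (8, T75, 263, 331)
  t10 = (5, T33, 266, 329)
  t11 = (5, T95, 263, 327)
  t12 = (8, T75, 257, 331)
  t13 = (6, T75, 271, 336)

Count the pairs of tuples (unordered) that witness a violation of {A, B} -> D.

(A=10, B=T33): all 2 rows agree on D — 0 pairs.
(A=5, B=T95): all 2 rows agree on D — 0 pairs.
(A=8, B=T75): all 2 rows agree on D — 0 pairs.

0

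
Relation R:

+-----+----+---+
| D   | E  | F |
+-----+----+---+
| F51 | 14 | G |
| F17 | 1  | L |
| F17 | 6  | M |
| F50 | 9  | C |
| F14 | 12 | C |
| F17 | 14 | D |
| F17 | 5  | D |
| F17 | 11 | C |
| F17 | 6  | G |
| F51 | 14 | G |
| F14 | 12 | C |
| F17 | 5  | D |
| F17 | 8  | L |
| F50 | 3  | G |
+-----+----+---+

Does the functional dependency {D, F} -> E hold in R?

(D=F51, F=G): 2 rows → E = 14, 14 ✓
(D=F17, F=L): 2 rows → E takes values {1, 8} — violation
(D=F17, F=M): 1 row → E = 6 ✓
(D=F50, F=C): 1 row → E = 9 ✓
(D=F14, F=C): 2 rows → E = 12, 12 ✓
(D=F17, F=D): 3 rows → E takes values {14, 5} — violation
(D=F17, F=C): 1 row → E = 11 ✓
(D=F17, F=G): 1 row → E = 6 ✓
(D=F50, F=G): 1 row → E = 3 ✓
Two rows agree on {D, F} but differ on E, so {D, F} -> E does not hold.

No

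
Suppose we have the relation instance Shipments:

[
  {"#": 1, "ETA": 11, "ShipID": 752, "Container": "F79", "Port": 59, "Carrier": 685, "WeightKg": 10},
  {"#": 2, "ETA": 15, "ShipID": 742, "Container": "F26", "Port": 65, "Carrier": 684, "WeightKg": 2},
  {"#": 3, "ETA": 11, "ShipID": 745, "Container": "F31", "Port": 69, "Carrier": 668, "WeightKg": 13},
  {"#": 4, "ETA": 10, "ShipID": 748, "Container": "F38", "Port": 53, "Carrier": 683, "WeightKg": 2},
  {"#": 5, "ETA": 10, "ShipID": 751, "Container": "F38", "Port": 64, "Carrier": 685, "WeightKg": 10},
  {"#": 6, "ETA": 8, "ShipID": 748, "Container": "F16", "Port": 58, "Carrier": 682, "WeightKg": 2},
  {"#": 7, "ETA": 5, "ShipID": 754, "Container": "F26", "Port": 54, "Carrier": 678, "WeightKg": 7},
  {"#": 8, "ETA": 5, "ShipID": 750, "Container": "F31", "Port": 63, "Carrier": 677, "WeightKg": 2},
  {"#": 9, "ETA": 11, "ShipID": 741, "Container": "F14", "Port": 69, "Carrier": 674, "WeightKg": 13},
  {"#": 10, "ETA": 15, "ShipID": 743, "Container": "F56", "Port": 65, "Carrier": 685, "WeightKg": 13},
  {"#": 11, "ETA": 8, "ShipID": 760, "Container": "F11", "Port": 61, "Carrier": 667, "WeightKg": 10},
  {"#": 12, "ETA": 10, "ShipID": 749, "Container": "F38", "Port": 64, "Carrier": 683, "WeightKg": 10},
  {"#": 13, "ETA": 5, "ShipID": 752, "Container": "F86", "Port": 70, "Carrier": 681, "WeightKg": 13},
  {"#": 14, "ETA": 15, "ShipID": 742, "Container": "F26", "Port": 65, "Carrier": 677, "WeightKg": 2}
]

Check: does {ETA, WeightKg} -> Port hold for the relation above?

(ETA=11, WeightKg=10): row 1 → Port = 59 ✓
(ETA=15, WeightKg=2): rows 2, 14 → Port = 65, 65 ✓
(ETA=11, WeightKg=13): rows 3, 9 → Port = 69, 69 ✓
(ETA=10, WeightKg=2): row 4 → Port = 53 ✓
(ETA=10, WeightKg=10): rows 5, 12 → Port = 64, 64 ✓
(ETA=8, WeightKg=2): row 6 → Port = 58 ✓
(ETA=5, WeightKg=7): row 7 → Port = 54 ✓
(ETA=5, WeightKg=2): row 8 → Port = 63 ✓
(ETA=15, WeightKg=13): row 10 → Port = 65 ✓
(ETA=8, WeightKg=10): row 11 → Port = 61 ✓
(ETA=5, WeightKg=13): row 13 → Port = 70 ✓
Every {ETA, WeightKg} value is associated with a single Port value, so {ETA, WeightKg} -> Port holds.

Yes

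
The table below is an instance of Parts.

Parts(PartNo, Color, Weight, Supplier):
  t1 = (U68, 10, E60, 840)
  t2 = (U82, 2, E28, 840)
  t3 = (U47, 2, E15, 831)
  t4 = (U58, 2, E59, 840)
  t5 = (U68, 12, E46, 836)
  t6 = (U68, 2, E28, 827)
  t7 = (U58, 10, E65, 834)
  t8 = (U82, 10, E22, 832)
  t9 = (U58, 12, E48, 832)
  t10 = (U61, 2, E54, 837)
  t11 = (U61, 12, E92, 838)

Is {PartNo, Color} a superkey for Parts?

Yes

All 11 rows have distinct {PartNo, Color} values, so {PartNo, Color} → (all attributes) holds and {PartNo, Color} is a superkey.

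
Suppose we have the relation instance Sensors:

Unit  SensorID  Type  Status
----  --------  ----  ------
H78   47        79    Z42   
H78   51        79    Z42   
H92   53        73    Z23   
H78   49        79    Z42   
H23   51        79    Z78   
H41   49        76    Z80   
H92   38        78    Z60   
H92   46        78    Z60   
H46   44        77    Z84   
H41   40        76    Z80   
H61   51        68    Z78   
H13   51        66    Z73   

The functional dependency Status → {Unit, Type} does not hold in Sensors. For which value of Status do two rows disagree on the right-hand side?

Z78

Status=Z42: 3 rows → {Unit,Type} = (H78, 79), (H78, 79), (H78, 79) ✓
Status=Z23: 1 row → {Unit,Type} = (H92, 73) ✓
Status=Z78: 2 rows → {Unit,Type} takes values {(H23, 79), (H61, 68)} — violation
Status=Z80: 2 rows → {Unit,Type} = (H41, 76), (H41, 76) ✓
Status=Z60: 2 rows → {Unit,Type} = (H92, 78), (H92, 78) ✓
Status=Z84: 1 row → {Unit,Type} = (H46, 77) ✓
Status=Z73: 1 row → {Unit,Type} = (H13, 66) ✓
The only Status value with inconsistent RHS is Status=Z78.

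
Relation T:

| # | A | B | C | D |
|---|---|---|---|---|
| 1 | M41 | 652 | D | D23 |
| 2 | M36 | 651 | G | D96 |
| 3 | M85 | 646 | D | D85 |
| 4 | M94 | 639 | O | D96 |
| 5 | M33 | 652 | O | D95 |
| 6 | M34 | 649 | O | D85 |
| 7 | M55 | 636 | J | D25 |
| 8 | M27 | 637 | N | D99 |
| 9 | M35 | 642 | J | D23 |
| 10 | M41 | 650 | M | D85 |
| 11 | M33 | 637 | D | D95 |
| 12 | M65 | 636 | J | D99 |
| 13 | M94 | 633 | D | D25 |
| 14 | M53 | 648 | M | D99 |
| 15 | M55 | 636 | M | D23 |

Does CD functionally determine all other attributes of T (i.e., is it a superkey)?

Yes

All 15 rows have distinct CD values, so CD → (all attributes) holds and CD is a superkey.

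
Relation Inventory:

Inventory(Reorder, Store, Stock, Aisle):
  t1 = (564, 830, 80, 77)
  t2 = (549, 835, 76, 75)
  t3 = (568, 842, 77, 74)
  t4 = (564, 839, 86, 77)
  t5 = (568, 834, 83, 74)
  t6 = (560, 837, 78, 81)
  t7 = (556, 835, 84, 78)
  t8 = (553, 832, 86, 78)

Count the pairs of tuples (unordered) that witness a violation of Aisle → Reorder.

1

Aisle=77: all 2 rows agree on Reorder — 0 pairs.
Aisle=74: all 2 rows agree on Reorder — 0 pairs.
Aisle=78: violating pairs (7,8) — 1 pair.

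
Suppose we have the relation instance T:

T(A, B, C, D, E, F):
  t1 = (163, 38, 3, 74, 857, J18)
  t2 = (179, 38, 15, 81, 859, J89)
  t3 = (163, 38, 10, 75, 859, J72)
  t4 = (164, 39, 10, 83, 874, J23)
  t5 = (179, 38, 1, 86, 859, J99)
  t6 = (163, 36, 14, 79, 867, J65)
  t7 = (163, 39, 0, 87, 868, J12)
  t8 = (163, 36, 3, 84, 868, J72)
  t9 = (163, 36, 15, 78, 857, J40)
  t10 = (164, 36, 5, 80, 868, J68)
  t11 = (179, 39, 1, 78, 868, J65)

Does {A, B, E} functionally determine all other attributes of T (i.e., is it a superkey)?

Rows 2 and 5 have the same {A, B, E} value (A=179, B=38, E=859) but are distinct tuples, so {A, B, E} does not determine every attribute — not a superkey.

No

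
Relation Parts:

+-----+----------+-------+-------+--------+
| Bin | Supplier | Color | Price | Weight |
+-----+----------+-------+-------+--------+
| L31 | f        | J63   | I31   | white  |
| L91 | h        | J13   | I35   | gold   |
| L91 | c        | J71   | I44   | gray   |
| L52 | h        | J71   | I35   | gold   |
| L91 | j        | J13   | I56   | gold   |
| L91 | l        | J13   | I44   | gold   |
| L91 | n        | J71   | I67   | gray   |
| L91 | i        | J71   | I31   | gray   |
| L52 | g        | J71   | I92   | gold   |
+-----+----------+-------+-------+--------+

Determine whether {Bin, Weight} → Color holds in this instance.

(Bin=L31, Weight=white): 1 row → Color = J63 ✓
(Bin=L91, Weight=gold): 3 rows → Color = J13, J13, J13 ✓
(Bin=L91, Weight=gray): 3 rows → Color = J71, J71, J71 ✓
(Bin=L52, Weight=gold): 2 rows → Color = J71, J71 ✓
Every {Bin, Weight} value is associated with a single Color value, so {Bin, Weight} → Color holds.

Yes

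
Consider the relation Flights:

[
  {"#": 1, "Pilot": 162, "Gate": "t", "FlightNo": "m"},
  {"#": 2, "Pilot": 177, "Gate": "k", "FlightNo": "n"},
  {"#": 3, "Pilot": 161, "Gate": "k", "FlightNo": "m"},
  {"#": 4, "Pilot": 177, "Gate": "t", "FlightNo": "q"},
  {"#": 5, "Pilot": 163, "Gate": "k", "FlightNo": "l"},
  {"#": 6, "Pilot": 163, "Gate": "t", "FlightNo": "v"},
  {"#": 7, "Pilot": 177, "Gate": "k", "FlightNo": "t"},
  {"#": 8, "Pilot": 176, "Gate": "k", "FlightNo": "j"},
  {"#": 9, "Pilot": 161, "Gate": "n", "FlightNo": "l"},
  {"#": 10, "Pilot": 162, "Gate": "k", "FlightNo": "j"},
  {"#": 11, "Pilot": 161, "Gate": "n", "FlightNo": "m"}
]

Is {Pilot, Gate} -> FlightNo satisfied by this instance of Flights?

No

(Pilot=162, Gate=t): row 1 → FlightNo = m ✓
(Pilot=177, Gate=k): rows 2, 7 → FlightNo takes values {n, t} — violation
(Pilot=161, Gate=k): row 3 → FlightNo = m ✓
(Pilot=177, Gate=t): row 4 → FlightNo = q ✓
(Pilot=163, Gate=k): row 5 → FlightNo = l ✓
(Pilot=163, Gate=t): row 6 → FlightNo = v ✓
(Pilot=176, Gate=k): row 8 → FlightNo = j ✓
(Pilot=161, Gate=n): rows 9, 11 → FlightNo takes values {l, m} — violation
(Pilot=162, Gate=k): row 10 → FlightNo = j ✓
Two rows agree on {Pilot, Gate} but differ on FlightNo, so {Pilot, Gate} -> FlightNo does not hold.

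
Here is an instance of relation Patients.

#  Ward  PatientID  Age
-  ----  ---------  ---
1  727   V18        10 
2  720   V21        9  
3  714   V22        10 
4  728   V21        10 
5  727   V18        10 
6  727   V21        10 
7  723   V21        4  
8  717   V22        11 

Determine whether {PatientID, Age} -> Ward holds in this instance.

(PatientID=V18, Age=10): rows 1, 5 → Ward = 727, 727 ✓
(PatientID=V21, Age=9): row 2 → Ward = 720 ✓
(PatientID=V22, Age=10): row 3 → Ward = 714 ✓
(PatientID=V21, Age=10): rows 4, 6 → Ward takes values {728, 727} — violation
(PatientID=V21, Age=4): row 7 → Ward = 723 ✓
(PatientID=V22, Age=11): row 8 → Ward = 717 ✓
Two rows agree on {PatientID, Age} but differ on Ward, so {PatientID, Age} -> Ward does not hold.

No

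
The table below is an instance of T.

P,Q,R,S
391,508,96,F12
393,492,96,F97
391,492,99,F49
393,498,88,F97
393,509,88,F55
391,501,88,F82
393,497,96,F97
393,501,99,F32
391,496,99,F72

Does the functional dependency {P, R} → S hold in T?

(P=391, R=96): 1 row → S = F12 ✓
(P=393, R=96): 2 rows → S = F97, F97 ✓
(P=391, R=99): 2 rows → S takes values {F49, F72} — violation
(P=393, R=88): 2 rows → S takes values {F97, F55} — violation
(P=391, R=88): 1 row → S = F82 ✓
(P=393, R=99): 1 row → S = F32 ✓
Two rows agree on {P, R} but differ on S, so {P, R} → S does not hold.

No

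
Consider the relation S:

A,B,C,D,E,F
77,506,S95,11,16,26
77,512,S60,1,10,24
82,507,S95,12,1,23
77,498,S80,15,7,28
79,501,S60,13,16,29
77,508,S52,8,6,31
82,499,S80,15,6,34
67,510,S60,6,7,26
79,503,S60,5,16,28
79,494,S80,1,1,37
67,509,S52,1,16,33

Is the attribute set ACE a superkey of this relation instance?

No

Two distinct rows share (A=79, C=S60, E=16), so ACE does not determine every attribute — not a superkey.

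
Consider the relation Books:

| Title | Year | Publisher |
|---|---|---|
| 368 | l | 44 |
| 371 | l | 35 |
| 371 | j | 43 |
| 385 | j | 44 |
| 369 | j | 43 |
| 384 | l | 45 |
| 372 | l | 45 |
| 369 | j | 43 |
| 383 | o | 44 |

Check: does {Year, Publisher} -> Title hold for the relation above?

(Year=l, Publisher=44): 1 row → Title = 368 ✓
(Year=l, Publisher=35): 1 row → Title = 371 ✓
(Year=j, Publisher=43): 3 rows → Title takes values {371, 369} — violation
(Year=j, Publisher=44): 1 row → Title = 385 ✓
(Year=l, Publisher=45): 2 rows → Title takes values {384, 372} — violation
(Year=o, Publisher=44): 1 row → Title = 383 ✓
Two rows agree on {Year, Publisher} but differ on Title, so {Year, Publisher} -> Title does not hold.

No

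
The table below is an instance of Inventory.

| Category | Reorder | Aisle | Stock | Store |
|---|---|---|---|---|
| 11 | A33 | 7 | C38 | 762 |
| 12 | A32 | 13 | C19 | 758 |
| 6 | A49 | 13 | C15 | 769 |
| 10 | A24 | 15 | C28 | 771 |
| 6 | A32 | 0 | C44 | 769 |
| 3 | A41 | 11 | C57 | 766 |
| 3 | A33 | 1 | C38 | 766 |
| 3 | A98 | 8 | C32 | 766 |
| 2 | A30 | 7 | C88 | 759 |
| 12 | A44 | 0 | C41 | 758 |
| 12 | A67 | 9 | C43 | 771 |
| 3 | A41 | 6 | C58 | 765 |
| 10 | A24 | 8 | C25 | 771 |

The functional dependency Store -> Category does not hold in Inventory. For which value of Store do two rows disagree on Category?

Store=762: 1 row → Category = 11 ✓
Store=758: 2 rows → Category = 12, 12 ✓
Store=769: 2 rows → Category = 6, 6 ✓
Store=771: 3 rows → Category takes values {10, 12} — violation
Store=766: 3 rows → Category = 3, 3, 3 ✓
Store=759: 1 row → Category = 2 ✓
Store=765: 1 row → Category = 3 ✓
The only Store value with inconsistent Category is Store=771.

771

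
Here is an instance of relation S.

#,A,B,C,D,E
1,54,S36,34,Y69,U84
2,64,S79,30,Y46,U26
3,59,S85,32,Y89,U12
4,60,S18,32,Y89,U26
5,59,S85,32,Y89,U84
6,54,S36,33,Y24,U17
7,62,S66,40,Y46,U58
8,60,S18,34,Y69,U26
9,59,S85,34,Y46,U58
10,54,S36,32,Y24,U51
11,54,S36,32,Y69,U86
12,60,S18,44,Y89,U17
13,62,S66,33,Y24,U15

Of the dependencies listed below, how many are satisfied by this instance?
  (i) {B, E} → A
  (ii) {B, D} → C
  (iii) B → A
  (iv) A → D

2

(i) {B, E} → A: every LHS value maps to a single RHS value — holds.
(ii) {B, D} → C: (B=S36, D=Y69): rows 1, 11 → C takes values {34, 32} — violation; (B=S18, D=Y89): rows 4, 12 → C takes values {32, 44} — violation; (B=S36, D=Y24): rows 6, 10 → C takes values {33, 32} — violation — fails.
(iii) B → A: every LHS value maps to a single RHS value — holds.
(iv) A → D: A=54: rows 1, 6, 10, 11 → D takes values {Y69, Y24} — violation; A=59: rows 3, 5, 9 → D takes values {Y89, Y46} — violation; A=60: rows 4, 8, 12 → D takes values {Y89, Y69} — violation; A=62: rows 7, 13 → D takes values {Y46, Y24} — violation — fails.
2 of the 4 dependencies hold.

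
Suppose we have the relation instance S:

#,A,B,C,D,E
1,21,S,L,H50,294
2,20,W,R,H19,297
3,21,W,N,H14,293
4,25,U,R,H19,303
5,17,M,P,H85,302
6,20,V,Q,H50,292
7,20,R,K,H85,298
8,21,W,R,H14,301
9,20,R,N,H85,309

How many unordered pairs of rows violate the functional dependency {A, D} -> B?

(A=21, D=H14): all 2 rows agree on B — 0 pairs.
(A=20, D=H85): all 2 rows agree on B — 0 pairs.

0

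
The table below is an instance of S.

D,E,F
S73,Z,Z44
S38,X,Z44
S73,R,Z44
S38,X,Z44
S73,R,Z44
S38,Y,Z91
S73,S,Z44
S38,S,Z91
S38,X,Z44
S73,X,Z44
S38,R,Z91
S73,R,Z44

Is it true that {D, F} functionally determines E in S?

(D=S73, F=Z44): 6 rows → E takes values {Z, R, S, X} — violation
(D=S38, F=Z44): 3 rows → E = X, X, X ✓
(D=S38, F=Z91): 3 rows → E takes values {Y, S, R} — violation
Two rows agree on {D, F} but differ on E, so {D, F} → E does not hold.

No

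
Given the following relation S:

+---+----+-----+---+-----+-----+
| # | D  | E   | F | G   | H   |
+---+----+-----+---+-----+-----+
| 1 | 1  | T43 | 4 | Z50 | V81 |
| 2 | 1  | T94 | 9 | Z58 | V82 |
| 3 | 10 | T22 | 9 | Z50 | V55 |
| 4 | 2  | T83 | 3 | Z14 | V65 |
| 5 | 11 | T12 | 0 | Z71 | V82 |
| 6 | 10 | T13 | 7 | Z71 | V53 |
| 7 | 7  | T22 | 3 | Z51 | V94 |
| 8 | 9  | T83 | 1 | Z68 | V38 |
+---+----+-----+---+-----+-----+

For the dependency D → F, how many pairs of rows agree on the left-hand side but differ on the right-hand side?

2

D=1: violating pairs (1,2) — 1 pair.
D=10: violating pairs (3,6) — 1 pair.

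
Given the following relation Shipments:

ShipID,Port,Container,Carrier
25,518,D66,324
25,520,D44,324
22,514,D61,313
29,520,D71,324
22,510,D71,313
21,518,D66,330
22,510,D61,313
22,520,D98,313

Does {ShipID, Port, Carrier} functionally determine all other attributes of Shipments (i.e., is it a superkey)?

Two distinct rows share (ShipID=22, Port=510, Carrier=313), so {ShipID, Port, Carrier} does not determine every attribute — not a superkey.

No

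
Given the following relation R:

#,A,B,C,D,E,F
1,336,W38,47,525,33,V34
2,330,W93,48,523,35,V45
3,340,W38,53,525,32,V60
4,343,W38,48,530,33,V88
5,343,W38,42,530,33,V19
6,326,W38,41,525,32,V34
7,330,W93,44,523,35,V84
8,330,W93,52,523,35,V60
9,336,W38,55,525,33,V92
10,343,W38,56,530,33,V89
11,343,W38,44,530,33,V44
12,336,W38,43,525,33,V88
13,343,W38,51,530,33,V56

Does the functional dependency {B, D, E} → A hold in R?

No

(B=W38, D=525, E=33): rows 1, 9, 12 → A = 336, 336, 336 ✓
(B=W93, D=523, E=35): rows 2, 7, 8 → A = 330, 330, 330 ✓
(B=W38, D=525, E=32): rows 3, 6 → A takes values {340, 326} — violation
(B=W38, D=530, E=33): rows 4, 5, 10, 11, 13 → A = 343, 343, 343, 343, 343 ✓
Two rows agree on {B, D, E} but differ on A, so {B, D, E} → A does not hold.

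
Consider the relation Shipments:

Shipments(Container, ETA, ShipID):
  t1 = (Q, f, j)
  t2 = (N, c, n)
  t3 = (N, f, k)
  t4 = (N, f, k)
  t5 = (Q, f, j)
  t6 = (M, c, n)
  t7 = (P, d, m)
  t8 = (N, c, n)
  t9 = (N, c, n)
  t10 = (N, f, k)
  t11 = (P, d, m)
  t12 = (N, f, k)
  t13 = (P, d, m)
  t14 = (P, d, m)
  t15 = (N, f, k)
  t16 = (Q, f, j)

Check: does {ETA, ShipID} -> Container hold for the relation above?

(ETA=f, ShipID=j): rows 1, 5, 16 → Container = Q, Q, Q ✓
(ETA=c, ShipID=n): rows 2, 6, 8, 9 → Container takes values {N, M} — violation
(ETA=f, ShipID=k): rows 3, 4, 10, 12, 15 → Container = N, N, N, N, N ✓
(ETA=d, ShipID=m): rows 7, 11, 13, 14 → Container = P, P, P, P ✓
Two rows agree on {ETA, ShipID} but differ on Container, so {ETA, ShipID} -> Container does not hold.

No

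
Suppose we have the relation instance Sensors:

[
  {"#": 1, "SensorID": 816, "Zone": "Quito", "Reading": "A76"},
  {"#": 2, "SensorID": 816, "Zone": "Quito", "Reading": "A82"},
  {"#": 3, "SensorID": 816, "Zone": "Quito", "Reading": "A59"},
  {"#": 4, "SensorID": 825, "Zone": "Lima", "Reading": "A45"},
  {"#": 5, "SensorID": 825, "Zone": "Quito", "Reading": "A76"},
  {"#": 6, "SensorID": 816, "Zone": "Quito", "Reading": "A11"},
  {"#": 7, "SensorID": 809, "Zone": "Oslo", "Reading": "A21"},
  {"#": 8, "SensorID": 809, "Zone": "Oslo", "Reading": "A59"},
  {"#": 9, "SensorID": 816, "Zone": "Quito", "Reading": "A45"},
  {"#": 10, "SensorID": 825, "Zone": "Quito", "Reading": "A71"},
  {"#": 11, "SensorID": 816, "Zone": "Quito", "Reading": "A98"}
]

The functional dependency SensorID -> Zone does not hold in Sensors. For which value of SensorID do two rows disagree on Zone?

825

SensorID=816: rows 1, 2, 3, 6, 9, 11 → Zone = Quito, Quito, Quito, Quito, Quito, Quito ✓
SensorID=825: rows 4, 5, 10 → Zone takes values {Lima, Quito} — violation
SensorID=809: rows 7, 8 → Zone = Oslo, Oslo ✓
The only SensorID value with inconsistent Zone is SensorID=825.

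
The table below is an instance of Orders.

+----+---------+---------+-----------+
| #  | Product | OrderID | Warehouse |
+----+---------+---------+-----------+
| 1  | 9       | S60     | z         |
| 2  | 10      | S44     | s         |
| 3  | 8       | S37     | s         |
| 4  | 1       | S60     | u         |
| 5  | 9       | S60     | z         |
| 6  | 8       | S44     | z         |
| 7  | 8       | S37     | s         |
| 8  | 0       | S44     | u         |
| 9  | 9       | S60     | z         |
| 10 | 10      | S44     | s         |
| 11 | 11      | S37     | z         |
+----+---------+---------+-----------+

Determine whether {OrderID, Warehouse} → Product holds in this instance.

Yes

(OrderID=S60, Warehouse=z): rows 1, 5, 9 → Product = 9, 9, 9 ✓
(OrderID=S44, Warehouse=s): rows 2, 10 → Product = 10, 10 ✓
(OrderID=S37, Warehouse=s): rows 3, 7 → Product = 8, 8 ✓
(OrderID=S60, Warehouse=u): row 4 → Product = 1 ✓
(OrderID=S44, Warehouse=z): row 6 → Product = 8 ✓
(OrderID=S44, Warehouse=u): row 8 → Product = 0 ✓
(OrderID=S37, Warehouse=z): row 11 → Product = 11 ✓
Every {OrderID, Warehouse} value is associated with a single Product value, so {OrderID, Warehouse} → Product holds.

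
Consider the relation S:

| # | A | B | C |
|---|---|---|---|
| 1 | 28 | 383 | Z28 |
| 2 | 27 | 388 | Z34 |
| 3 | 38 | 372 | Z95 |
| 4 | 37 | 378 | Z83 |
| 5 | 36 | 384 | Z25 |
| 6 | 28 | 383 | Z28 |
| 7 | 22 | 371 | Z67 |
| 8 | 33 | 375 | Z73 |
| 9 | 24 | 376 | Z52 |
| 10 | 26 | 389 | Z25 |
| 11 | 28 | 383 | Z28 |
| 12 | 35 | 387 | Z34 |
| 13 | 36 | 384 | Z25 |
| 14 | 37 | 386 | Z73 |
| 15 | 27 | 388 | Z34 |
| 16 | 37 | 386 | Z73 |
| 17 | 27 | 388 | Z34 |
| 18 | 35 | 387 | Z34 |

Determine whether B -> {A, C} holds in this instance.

Yes

B=383: rows 1, 6, 11 → {A,C} = (28, Z28), (28, Z28), (28, Z28) ✓
B=388: rows 2, 15, 17 → {A,C} = (27, Z34), (27, Z34), (27, Z34) ✓
B=372: row 3 → {A,C} = (38, Z95) ✓
B=378: row 4 → {A,C} = (37, Z83) ✓
B=384: rows 5, 13 → {A,C} = (36, Z25), (36, Z25) ✓
B=371: row 7 → {A,C} = (22, Z67) ✓
B=375: row 8 → {A,C} = (33, Z73) ✓
B=376: row 9 → {A,C} = (24, Z52) ✓
B=389: row 10 → {A,C} = (26, Z25) ✓
B=387: rows 12, 18 → {A,C} = (35, Z34), (35, Z34) ✓
B=386: rows 14, 16 → {A,C} = (37, Z73), (37, Z73) ✓
Every B value is associated with a single {A, C} value, so B -> {A, C} holds.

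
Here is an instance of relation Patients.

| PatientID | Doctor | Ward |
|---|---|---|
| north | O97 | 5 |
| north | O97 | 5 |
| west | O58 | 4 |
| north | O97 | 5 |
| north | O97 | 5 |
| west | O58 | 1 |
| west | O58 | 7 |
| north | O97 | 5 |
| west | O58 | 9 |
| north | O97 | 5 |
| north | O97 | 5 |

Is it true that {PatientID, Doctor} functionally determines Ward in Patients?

No

(PatientID=north, Doctor=O97): 7 rows → Ward = 5, 5, 5, 5, 5, 5, 5 ✓
(PatientID=west, Doctor=O58): 4 rows → Ward takes values {4, 1, 7, 9} — violation
Two rows agree on {PatientID, Doctor} but differ on Ward, so {PatientID, Doctor} -> Ward does not hold.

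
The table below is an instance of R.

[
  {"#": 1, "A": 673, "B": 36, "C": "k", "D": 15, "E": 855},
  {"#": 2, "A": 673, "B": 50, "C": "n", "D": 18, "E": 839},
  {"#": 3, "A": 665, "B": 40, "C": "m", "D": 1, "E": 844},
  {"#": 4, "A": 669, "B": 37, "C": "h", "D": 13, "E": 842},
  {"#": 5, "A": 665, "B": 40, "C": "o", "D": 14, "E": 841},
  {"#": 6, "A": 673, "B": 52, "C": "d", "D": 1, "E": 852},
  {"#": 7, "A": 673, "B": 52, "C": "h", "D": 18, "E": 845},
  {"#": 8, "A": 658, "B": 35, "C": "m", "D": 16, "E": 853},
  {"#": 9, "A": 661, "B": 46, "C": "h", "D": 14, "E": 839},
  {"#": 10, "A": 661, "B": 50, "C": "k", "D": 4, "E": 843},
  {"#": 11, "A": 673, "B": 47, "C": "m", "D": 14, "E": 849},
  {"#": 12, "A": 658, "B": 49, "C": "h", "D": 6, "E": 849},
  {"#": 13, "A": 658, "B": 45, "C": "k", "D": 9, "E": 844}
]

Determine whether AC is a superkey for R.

All 13 rows have distinct AC values, so AC → (all attributes) holds and AC is a superkey.

Yes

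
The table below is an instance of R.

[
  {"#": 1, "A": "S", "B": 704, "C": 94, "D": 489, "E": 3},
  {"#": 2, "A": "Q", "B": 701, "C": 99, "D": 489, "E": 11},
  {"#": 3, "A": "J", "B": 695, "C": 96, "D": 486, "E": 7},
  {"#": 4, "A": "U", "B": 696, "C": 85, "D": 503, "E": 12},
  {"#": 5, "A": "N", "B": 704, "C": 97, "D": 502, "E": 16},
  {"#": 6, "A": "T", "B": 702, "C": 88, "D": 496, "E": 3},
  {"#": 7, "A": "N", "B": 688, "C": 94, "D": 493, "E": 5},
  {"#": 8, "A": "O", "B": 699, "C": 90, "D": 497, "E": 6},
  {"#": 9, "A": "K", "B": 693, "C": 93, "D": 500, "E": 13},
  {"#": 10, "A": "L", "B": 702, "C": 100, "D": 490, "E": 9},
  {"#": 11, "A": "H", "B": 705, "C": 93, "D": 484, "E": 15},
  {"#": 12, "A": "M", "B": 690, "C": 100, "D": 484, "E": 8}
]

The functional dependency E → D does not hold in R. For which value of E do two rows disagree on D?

3

E=3: rows 1, 6 → D takes values {489, 496} — violation
E=11: row 2 → D = 489 ✓
E=7: row 3 → D = 486 ✓
E=12: row 4 → D = 503 ✓
E=16: row 5 → D = 502 ✓
E=5: row 7 → D = 493 ✓
E=6: row 8 → D = 497 ✓
E=13: row 9 → D = 500 ✓
E=9: row 10 → D = 490 ✓
E=15: row 11 → D = 484 ✓
E=8: row 12 → D = 484 ✓
The only E value with inconsistent D is E=3.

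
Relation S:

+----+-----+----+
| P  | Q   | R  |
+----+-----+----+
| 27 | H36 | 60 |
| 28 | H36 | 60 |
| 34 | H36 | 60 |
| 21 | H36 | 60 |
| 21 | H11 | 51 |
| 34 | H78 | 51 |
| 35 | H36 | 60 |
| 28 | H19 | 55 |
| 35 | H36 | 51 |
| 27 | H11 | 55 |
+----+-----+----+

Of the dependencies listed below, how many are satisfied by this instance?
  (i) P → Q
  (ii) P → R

(i) P → Q: P=27: 2 rows → Q takes values {H36, H11} — violation; P=28: 2 rows → Q takes values {H36, H19} — violation; P=34: 2 rows → Q takes values {H36, H78} — violation; P=21: 2 rows → Q takes values {H36, H11} — violation — fails.
(ii) P → R: P=27: 2 rows → R takes values {60, 55} — violation; P=28: 2 rows → R takes values {60, 55} — violation; P=34: 2 rows → R takes values {60, 51} — violation; P=21: 2 rows → R takes values {60, 51} — violation; P=35: 2 rows → R takes values {60, 51} — violation — fails.
None of the 2 dependencies hold.

0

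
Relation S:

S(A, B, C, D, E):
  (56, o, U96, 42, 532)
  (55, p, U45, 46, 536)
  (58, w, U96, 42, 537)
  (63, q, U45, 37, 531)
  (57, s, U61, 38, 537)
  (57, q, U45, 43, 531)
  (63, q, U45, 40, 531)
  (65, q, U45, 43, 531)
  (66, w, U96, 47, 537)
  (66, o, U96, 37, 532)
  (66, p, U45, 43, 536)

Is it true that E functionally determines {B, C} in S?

No

E=532: 2 rows → {B,C} = (o, U96), (o, U96) ✓
E=536: 2 rows → {B,C} = (p, U45), (p, U45) ✓
E=537: 3 rows → {B,C} takes values {(w, U96), (s, U61)} — violation
E=531: 4 rows → {B,C} = (q, U45), (q, U45), (q, U45), (q, U45) ✓
Two rows agree on E but differ on {B, C}, so E → {B, C} does not hold.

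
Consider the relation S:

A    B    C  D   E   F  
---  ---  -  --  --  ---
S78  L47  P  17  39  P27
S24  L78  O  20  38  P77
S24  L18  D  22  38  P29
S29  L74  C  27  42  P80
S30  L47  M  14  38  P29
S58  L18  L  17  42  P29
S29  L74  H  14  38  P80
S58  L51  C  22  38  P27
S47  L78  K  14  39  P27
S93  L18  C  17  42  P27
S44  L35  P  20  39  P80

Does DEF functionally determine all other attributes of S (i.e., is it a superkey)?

Yes

All 11 rows have distinct DEF values, so DEF → (all attributes) holds and DEF is a superkey.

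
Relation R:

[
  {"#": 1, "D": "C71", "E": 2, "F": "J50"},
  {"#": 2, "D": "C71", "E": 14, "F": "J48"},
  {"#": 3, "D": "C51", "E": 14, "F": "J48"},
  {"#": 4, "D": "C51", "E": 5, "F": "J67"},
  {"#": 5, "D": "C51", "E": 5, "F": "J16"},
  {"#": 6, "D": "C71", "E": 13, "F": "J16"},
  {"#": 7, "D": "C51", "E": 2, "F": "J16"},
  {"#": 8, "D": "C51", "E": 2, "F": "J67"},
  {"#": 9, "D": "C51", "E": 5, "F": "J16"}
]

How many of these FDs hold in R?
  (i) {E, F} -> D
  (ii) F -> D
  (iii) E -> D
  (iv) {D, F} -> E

0

(i) {E, F} -> D: (E=14, F=J48): rows 2, 3 → D takes values {C71, C51} — violation — fails.
(ii) F -> D: F=J48: rows 2, 3 → D takes values {C71, C51} — violation; F=J16: rows 5, 6, 7, 9 → D takes values {C51, C71} — violation — fails.
(iii) E -> D: E=2: rows 1, 7, 8 → D takes values {C71, C51} — violation; E=14: rows 2, 3 → D takes values {C71, C51} — violation — fails.
(iv) {D, F} -> E: (D=C51, F=J67): rows 4, 8 → E takes values {5, 2} — violation; (D=C51, F=J16): rows 5, 7, 9 → E takes values {5, 2} — violation — fails.
None of the 4 dependencies hold.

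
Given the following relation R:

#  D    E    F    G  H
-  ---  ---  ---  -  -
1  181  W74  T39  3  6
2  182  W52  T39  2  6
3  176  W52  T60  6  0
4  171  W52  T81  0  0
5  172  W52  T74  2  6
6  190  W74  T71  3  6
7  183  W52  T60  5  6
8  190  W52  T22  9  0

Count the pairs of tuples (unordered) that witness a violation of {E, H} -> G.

5

(E=W74, H=6): all 2 rows agree on G — 0 pairs.
(E=W52, H=6): violating pairs (2,7), (5,7) — 2 pairs.
(E=W52, H=0): violating pairs (3,4), (3,8), (4,8) — 3 pairs.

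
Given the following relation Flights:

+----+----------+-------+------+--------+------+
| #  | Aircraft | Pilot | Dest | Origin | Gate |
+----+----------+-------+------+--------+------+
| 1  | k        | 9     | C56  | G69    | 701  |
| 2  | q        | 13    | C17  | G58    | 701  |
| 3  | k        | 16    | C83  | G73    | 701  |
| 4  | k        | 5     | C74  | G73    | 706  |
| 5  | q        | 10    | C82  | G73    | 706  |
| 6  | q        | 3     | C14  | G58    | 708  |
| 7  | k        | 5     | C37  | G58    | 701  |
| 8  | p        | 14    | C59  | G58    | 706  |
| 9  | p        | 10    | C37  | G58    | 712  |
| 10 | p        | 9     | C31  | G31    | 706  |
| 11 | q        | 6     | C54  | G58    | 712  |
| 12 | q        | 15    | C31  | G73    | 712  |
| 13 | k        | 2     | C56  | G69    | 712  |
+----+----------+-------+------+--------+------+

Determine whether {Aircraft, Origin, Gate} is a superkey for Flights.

Yes

All 13 rows have distinct {Aircraft, Origin, Gate} values, so {Aircraft, Origin, Gate} → (all attributes) holds and {Aircraft, Origin, Gate} is a superkey.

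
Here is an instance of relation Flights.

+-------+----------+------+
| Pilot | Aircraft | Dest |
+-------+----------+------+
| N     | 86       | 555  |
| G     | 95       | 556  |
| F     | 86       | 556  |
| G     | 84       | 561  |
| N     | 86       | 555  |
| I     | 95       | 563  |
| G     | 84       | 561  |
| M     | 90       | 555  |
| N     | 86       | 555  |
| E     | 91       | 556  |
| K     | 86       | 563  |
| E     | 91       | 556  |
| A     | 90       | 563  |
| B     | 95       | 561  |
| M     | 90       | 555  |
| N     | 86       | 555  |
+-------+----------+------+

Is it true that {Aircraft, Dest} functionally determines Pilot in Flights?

Yes

(Aircraft=86, Dest=555): 4 rows → Pilot = N, N, N, N ✓
(Aircraft=95, Dest=556): 1 row → Pilot = G ✓
(Aircraft=86, Dest=556): 1 row → Pilot = F ✓
(Aircraft=84, Dest=561): 2 rows → Pilot = G, G ✓
(Aircraft=95, Dest=563): 1 row → Pilot = I ✓
(Aircraft=90, Dest=555): 2 rows → Pilot = M, M ✓
(Aircraft=91, Dest=556): 2 rows → Pilot = E, E ✓
(Aircraft=86, Dest=563): 1 row → Pilot = K ✓
(Aircraft=90, Dest=563): 1 row → Pilot = A ✓
(Aircraft=95, Dest=561): 1 row → Pilot = B ✓
Every {Aircraft, Dest} value is associated with a single Pilot value, so {Aircraft, Dest} → Pilot holds.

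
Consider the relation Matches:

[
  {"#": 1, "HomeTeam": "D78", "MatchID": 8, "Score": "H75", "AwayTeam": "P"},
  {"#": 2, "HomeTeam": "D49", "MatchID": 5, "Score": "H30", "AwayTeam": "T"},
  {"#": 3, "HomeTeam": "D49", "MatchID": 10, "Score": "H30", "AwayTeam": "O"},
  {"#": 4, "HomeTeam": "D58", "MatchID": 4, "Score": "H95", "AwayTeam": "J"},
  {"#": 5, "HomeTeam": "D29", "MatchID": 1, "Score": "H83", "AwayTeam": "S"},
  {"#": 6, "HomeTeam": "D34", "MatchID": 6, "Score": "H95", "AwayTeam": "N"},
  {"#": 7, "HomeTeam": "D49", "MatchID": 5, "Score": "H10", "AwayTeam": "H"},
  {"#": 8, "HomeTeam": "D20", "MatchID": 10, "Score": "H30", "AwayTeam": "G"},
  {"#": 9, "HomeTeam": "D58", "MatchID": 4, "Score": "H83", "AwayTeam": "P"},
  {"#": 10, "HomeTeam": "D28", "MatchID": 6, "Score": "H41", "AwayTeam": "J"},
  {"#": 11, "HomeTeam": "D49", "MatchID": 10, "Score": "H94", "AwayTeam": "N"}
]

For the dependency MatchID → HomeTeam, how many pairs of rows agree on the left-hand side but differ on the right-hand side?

MatchID=5: all 2 rows agree on HomeTeam — 0 pairs.
MatchID=10: violating pairs (3,8), (8,11) — 2 pairs.
MatchID=4: all 2 rows agree on HomeTeam — 0 pairs.
MatchID=6: violating pairs (6,10) — 1 pair.

3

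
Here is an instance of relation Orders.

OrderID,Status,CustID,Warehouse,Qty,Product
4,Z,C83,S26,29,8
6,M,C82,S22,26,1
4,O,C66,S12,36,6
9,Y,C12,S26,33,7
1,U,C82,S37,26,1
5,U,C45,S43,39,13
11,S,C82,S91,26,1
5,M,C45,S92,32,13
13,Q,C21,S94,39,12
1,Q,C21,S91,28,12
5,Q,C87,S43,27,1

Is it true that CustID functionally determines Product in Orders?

Yes

CustID=C83: 1 row → Product = 8 ✓
CustID=C82: 3 rows → Product = 1, 1, 1 ✓
CustID=C66: 1 row → Product = 6 ✓
CustID=C12: 1 row → Product = 7 ✓
CustID=C45: 2 rows → Product = 13, 13 ✓
CustID=C21: 2 rows → Product = 12, 12 ✓
CustID=C87: 1 row → Product = 1 ✓
Every CustID value is associated with a single Product value, so CustID -> Product holds.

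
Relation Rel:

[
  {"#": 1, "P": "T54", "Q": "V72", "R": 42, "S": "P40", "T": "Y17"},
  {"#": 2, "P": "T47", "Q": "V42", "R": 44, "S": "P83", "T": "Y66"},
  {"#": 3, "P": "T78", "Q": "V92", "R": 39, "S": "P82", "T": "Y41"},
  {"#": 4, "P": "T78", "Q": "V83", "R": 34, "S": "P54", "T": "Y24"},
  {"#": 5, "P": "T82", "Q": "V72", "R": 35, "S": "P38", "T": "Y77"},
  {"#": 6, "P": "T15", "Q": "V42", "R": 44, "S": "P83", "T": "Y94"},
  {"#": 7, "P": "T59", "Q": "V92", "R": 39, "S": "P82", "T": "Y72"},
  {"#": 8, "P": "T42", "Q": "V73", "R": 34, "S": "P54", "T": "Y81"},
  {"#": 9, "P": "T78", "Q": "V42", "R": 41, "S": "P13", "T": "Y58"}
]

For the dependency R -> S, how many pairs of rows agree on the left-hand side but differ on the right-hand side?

R=44: all 2 rows agree on S — 0 pairs.
R=39: all 2 rows agree on S — 0 pairs.
R=34: all 2 rows agree on S — 0 pairs.

0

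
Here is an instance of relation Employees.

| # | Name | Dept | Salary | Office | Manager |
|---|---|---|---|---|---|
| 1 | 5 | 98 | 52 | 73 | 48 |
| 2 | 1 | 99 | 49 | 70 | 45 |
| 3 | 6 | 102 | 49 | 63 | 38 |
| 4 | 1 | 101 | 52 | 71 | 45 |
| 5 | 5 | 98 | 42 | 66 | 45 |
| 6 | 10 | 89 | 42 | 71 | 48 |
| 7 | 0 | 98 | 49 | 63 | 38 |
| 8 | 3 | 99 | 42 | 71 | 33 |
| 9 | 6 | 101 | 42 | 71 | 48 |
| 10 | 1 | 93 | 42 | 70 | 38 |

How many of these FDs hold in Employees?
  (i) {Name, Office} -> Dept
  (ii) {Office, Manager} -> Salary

1

(i) {Name, Office} -> Dept: (Name=1, Office=70): rows 2, 10 → Dept takes values {99, 93} — violation — fails.
(ii) {Office, Manager} -> Salary: every LHS value maps to a single RHS value — holds.
1 of the 2 dependencies holds.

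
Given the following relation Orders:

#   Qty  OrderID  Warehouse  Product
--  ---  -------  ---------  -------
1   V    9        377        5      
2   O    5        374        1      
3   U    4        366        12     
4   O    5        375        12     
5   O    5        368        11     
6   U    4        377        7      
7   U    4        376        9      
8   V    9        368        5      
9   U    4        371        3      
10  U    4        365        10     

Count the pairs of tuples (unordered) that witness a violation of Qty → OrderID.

0

Qty=V: all 2 rows agree on OrderID — 0 pairs.
Qty=O: all 3 rows agree on OrderID — 0 pairs.
Qty=U: all 5 rows agree on OrderID — 0 pairs.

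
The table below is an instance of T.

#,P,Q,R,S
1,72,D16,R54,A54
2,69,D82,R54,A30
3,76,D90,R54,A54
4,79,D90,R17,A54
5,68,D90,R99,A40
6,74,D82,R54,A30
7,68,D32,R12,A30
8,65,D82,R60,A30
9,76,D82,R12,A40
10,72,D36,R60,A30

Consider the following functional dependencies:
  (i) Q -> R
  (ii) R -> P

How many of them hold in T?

(i) Q -> R: Q=D82: rows 2, 6, 8, 9 → R takes values {R54, R60, R12} — violation; Q=D90: rows 3, 4, 5 → R takes values {R54, R17, R99} — violation — fails.
(ii) R -> P: R=R54: rows 1, 2, 3, 6 → P takes values {72, 69, 76, 74} — violation; R=R12: rows 7, 9 → P takes values {68, 76} — violation; R=R60: rows 8, 10 → P takes values {65, 72} — violation — fails.
None of the 2 dependencies hold.

0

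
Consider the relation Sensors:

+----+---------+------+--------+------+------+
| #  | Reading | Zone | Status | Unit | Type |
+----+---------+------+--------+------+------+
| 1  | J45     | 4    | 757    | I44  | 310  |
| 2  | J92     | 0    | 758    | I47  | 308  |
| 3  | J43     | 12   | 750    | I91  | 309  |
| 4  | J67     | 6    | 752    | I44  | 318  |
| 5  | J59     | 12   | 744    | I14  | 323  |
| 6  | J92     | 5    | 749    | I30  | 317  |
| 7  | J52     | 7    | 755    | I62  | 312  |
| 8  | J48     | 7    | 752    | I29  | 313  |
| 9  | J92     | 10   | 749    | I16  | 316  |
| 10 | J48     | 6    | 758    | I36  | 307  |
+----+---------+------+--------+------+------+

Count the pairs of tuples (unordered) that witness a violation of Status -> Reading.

2

Status=758: violating pairs (2,10) — 1 pair.
Status=752: violating pairs (4,8) — 1 pair.
Status=749: all 2 rows agree on Reading — 0 pairs.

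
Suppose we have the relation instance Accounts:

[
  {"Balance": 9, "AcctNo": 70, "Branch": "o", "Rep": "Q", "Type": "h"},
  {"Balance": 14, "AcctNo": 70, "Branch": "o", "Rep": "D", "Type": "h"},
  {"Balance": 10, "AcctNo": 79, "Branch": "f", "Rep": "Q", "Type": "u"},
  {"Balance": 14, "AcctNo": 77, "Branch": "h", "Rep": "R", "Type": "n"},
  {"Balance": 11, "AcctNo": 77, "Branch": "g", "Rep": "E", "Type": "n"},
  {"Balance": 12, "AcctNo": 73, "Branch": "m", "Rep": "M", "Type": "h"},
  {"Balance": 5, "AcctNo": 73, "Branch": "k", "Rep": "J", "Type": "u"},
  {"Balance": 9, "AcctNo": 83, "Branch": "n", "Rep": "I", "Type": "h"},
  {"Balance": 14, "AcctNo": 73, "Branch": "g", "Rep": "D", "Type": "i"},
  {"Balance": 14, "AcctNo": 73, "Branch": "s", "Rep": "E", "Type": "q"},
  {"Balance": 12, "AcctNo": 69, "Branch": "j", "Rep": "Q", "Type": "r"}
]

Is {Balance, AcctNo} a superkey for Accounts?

No

Two distinct rows share (Balance=14, AcctNo=73), so {Balance, AcctNo} does not determine every attribute — not a superkey.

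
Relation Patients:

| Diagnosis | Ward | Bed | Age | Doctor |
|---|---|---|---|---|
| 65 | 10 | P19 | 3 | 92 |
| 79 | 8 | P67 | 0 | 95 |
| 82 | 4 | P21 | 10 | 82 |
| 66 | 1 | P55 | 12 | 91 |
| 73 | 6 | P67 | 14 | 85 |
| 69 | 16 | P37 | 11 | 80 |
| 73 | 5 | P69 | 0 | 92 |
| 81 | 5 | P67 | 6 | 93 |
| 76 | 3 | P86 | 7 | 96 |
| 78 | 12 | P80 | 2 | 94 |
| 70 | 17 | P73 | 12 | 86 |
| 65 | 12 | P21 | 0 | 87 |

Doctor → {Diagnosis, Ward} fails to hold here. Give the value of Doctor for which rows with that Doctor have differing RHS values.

92

Doctor=92: 2 rows → {Diagnosis,Ward} takes values {(65, 10), (73, 5)} — violation
Doctor=95: 1 row → {Diagnosis,Ward} = (79, 8) ✓
Doctor=82: 1 row → {Diagnosis,Ward} = (82, 4) ✓
Doctor=91: 1 row → {Diagnosis,Ward} = (66, 1) ✓
Doctor=85: 1 row → {Diagnosis,Ward} = (73, 6) ✓
Doctor=80: 1 row → {Diagnosis,Ward} = (69, 16) ✓
Doctor=93: 1 row → {Diagnosis,Ward} = (81, 5) ✓
Doctor=96: 1 row → {Diagnosis,Ward} = (76, 3) ✓
Doctor=94: 1 row → {Diagnosis,Ward} = (78, 12) ✓
Doctor=86: 1 row → {Diagnosis,Ward} = (70, 17) ✓
Doctor=87: 1 row → {Diagnosis,Ward} = (65, 12) ✓
The only Doctor value with inconsistent RHS is Doctor=92.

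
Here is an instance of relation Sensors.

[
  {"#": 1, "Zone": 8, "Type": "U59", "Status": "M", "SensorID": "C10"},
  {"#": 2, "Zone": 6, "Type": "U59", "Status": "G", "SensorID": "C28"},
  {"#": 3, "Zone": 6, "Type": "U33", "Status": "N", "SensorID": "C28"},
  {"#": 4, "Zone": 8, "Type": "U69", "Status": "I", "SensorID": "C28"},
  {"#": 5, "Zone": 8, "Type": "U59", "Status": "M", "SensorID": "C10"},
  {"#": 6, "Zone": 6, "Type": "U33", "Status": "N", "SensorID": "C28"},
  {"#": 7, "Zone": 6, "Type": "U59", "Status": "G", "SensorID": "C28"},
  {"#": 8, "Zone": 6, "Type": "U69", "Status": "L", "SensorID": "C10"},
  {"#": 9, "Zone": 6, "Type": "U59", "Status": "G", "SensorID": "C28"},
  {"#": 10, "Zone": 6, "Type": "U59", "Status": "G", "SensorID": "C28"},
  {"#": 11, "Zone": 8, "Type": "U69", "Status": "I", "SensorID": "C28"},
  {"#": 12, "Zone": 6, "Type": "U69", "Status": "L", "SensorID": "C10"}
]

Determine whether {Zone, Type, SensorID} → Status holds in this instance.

(Zone=8, Type=U59, SensorID=C10): rows 1, 5 → Status = M, M ✓
(Zone=6, Type=U59, SensorID=C28): rows 2, 7, 9, 10 → Status = G, G, G, G ✓
(Zone=6, Type=U33, SensorID=C28): rows 3, 6 → Status = N, N ✓
(Zone=8, Type=U69, SensorID=C28): rows 4, 11 → Status = I, I ✓
(Zone=6, Type=U69, SensorID=C10): rows 8, 12 → Status = L, L ✓
Every {Zone, Type, SensorID} value is associated with a single Status value, so {Zone, Type, SensorID} → Status holds.

Yes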